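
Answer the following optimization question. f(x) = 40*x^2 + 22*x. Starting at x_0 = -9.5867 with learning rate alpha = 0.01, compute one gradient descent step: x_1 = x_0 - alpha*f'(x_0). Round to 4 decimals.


We compute the gradient at x_0 and apply the update.
f'(x) = 80*x + 22
f'(-9.5867) = 80*-9.5867 + 22 = -744.936
x_1 = -9.5867 - 0.01*-744.936 = -2.1373


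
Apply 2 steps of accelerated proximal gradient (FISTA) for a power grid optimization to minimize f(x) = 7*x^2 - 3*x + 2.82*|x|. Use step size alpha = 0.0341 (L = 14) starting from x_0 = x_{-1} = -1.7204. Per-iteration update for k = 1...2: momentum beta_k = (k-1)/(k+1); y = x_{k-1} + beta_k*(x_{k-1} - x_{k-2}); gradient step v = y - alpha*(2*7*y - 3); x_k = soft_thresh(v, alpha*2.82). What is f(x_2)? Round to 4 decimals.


FISTA on f(x) = 7*x^2 - 3*x + 2.82*|x|
L = 14, alpha = 0.0341
Iteration 1: beta = 0.0, y = -1.7204 + 0.0*(-1.7204 + 1.7204) = -1.7204
  grad(y) = -27.0856, v = y - alpha*grad = -0.7968
  prox(v) = soft_thresh(-0.7968, 0.0962) = -0.7006
Iteration 2: beta = 0.3333, y = -0.7006 + 0.3333*(-0.7006 + 1.7204) = -0.3607
  grad(y) = -8.0497, v = y - alpha*grad = -0.0862
  prox(v) = soft_thresh(-0.0862, 0.0962) = 0.0
f(x_2) = 7*0.0^2 - 3*0.0 + 2.82*|0.0| = 0.0


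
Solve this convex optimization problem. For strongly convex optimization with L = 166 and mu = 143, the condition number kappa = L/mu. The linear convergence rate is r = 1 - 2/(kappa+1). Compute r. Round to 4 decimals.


Step 1: Compute the condition number.
kappa = L/mu = 166/143 = 1.1608
Step 2: Compute the convergence rate.
r = 1 - 2/(kappa + 1) = 1 - 2*mu/(L + mu) = (L - mu)/(L + mu) = 23/309 = 0.0744


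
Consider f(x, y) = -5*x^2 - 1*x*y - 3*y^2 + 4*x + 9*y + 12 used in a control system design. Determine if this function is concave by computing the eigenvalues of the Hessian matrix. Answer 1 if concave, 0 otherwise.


The Hessian of f(x,y) = -5*x^2 - 1*x*y - 3*y^2 + 4*x + 9*y + 12 is:
H = [[-10, -1], [-1, -6]]
Trace = -10 - 6 = -16
Determinant = -10*-6 - (-1)^2 = 59
Discriminant = (-16)^2 - 4*59 = 20.0
Eigenvalues: lambda_1 = -10.2361, lambda_2 = -5.7639
The function is concave.

1


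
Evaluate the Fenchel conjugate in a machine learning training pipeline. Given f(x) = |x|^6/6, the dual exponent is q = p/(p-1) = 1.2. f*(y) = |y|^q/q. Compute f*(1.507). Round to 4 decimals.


The conjugate exponent q satisfies 1/p + 1/q = 1.
p = 6, so q = 6/(6 - 1) = 1.2
|y|^q = 1.507^1.2 = 1.6358
f*(1.507) = 1.6358 / 1.2 = 1.3632


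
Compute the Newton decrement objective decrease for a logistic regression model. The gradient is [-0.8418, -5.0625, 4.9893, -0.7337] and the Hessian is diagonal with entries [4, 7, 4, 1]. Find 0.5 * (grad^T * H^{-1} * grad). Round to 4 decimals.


Step 1: H is diagonal, so H^(-1) * g = [-0.2105, -0.7232, 1.2473, -0.7337].
Step 2: g^T H^(-1) g = sum_i g_i^2 / H_ii
  = (-0.8418)^2/4 + (-5.0625)^2/7 + (4.9893)^2/4 + (-0.7337)^2/1
  = 0.1772 + 3.6613 + 6.2233 + 0.5383 = 10.6
Step 3: Objective decrease = 0.5 * g^T H^(-1) g = 5.3


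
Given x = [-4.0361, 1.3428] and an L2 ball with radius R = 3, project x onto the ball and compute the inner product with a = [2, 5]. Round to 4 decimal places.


Step 1: Compute ||x|| (intermediates to 6 decimals).
||x|| = sqrt((-4.0361)^2 + 1.3428^2) = 4.253612
Step 2: Project.
Since ||x|| > R, scale = R/||x|| = 3/4.253612 = 0.705283, proj(x) = scale * x
proj(x) = [-2.846593, 0.947054]
Step 3: Dot product.
a^T * proj(x) = 2*(-2.846593) + 5*0.947054 = -0.9579


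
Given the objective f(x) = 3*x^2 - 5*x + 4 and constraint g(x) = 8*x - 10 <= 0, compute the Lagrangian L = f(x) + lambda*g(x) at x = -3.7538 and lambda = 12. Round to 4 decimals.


Step 1: Evaluate f(x).
f(-3.7538) = 3*(-3.7538)^2 - 5*(-3.7538) + 4 = 65.042
Step 2: Evaluate g(x).
g(-3.7538) = 8*-3.7538 - 10 = -40.0304
Step 3: Compute Lagrangian.
L = 65.042 + 12*-40.0304 = -415.3228


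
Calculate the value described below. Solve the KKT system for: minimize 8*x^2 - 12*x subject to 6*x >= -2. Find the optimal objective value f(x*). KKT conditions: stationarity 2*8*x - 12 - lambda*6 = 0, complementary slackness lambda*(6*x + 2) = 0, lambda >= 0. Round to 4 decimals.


Step 1: Try lambda = 0 (constraint inactive).
Stationarity: 2*8*x - 12 = 0
x* = 12/(2*8) = 0.75
Check constraint: 6*0.75 = 4.5 >= -2 -- satisfied.
Step 2: Compute optimal value.
f(x*) = 8*0.75^2 - 12*0.75 = -4.5


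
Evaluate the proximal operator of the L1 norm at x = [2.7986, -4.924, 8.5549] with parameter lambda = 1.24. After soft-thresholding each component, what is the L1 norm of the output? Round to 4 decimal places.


Soft-thresholding with lambda = 1.24:
prox(2.7986) = sign(2.7986)*max(|2.7986| - 1.24, 0) = 1.5586
prox(-4.924) = sign(-4.924)*max(|-4.924| - 1.24, 0) = -3.684
prox(8.5549) = sign(8.5549)*max(|8.5549| - 1.24, 0) = 7.3149
prox(x) = [1.5586, -3.684, 7.3149]
||prox(x)||_1 = 1.5586 + 3.684 + 7.3149 = 12.5575


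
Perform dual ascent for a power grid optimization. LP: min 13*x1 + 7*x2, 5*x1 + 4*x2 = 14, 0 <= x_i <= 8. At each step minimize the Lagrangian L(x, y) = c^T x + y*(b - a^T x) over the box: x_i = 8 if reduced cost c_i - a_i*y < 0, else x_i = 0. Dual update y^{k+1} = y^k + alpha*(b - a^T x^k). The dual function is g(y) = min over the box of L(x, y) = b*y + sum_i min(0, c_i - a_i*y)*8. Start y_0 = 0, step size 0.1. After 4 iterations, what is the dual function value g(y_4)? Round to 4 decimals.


Dual ascent for LP: min 13*x1 + 7*x2, 5*x1 + 4*x2 = 14, 0 <= x_i <= 8
Step 1: y^k = 0.0, reduced costs: (13.0, 7.0)
  x^k = (0.0, 0.0), subgradient = b - a^T x = 14.0
  y^{k+1} = 0.0 + 0.1*14.0 = 1.4
Step 2: y^k = 1.4, reduced costs: (6.0, 1.4)
  x^k = (0.0, 0.0), subgradient = b - a^T x = 14.0
  y^{k+1} = 1.4 + 0.1*14.0 = 2.8
Step 3: y^k = 2.8, reduced costs: (-1.0, -4.2)
  x^k = (8.0, 8.0), subgradient = b - a^T x = -58.0
  y^{k+1} = 2.8 + 0.1*-58.0 = -3.0
Step 4: y^k = -3.0, reduced costs: (28.0, 19.0)
  x^k = (0.0, 0.0), subgradient = b - a^T x = 14.0
  y^{k+1} = -3.0 + 0.1*14.0 = -1.6
Dual objective at y_4 = -1.6: reduced costs (21.0, 13.4), box minimizer x = (0.0, 0.0)
g(y_4) = b*y + (c1 - a1*y)*x1 + (c2 - a2*y)*x2 = 14*(-1.6) + 21.0*0.0 + 13.4*0.0 = -22.4 + 0.0 + 0.0 = -22.4


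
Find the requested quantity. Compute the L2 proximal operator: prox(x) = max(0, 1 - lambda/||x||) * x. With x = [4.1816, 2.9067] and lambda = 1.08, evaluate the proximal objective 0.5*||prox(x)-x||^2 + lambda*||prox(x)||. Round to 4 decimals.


Step 1: Compute ||x||.
||x|| = 5.0926
Step 2: Compute scaling factor.
scale = max(0, 1 - 1.08/5.0926) = 0.7879
Step 3: prox(x) = [3.2948, 2.2903]
||prox(x)|| = 4.0126
Step 4: Proximal objective.
0.5*||prox-x||^2 = 0.5832
lambda*||prox|| = 4.3336
Total = 4.9168


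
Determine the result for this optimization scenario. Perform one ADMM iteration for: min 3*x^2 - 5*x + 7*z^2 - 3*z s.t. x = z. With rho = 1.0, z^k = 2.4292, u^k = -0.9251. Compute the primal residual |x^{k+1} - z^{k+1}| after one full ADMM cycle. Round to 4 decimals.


ADMM iteration with rho = 1.0, z^k = 2.4292, u^k = -0.9251
Step 1: x-update.
Minimize 3*x^2 - 5*x + (1.0/2)*(x - 2.4292 - 0.9251)^2
FOC: (2*3 + 1.0)*x = 5 + 1.0*(2.4292 + 0.9251)
x^{k+1} = 1.1935
Step 2: z-update.
Minimize 7*z^2 - 3*z + (1.0/2)*(1.1935 - z - 0.9251)^2
FOC: (2*7 + 1.0)*z = 3 + 1.0*(1.1935 - 0.9251)
z^{k+1} = 0.2179
Step 3: u-update.
u^{k+1} = -0.9251 + 1.1935 - 0.2179 = 0.0505
Step 4: Primal residual = |1.1935 - 0.2179| = 0.9756


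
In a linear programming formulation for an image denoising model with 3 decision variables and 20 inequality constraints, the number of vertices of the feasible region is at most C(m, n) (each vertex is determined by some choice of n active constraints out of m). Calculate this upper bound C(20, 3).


Each vertex corresponds to some choice of n active constraints out of m, so the number of vertices is at most C(m, n) = m! / (n!(m-n)!).
m = 20, n = 3
Numerator: 20 * 19 * 18
Denominator: 3! = 6
C(20, 3) = 1140


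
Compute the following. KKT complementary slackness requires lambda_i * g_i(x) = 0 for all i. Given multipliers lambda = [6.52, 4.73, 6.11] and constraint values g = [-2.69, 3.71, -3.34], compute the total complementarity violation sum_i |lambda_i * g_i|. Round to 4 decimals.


KKT complementary slackness check:
lambda_1 * g_1 = 6.52 * -2.69 = -17.5388
lambda_2 * g_2 = 4.73 * 3.71 = 17.5483
lambda_3 * g_3 = 6.11 * -3.34 = -20.4074
Total violation = 17.5388 + 17.5483 + 20.4074 = 55.4945


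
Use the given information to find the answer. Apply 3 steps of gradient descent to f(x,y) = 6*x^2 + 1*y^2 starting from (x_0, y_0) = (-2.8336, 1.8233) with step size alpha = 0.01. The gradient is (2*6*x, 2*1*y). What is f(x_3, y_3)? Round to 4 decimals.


Gradient descent on f(x,y) = 6*x^2 + 1*y^2.
Starting point: (-2.8336, 1.8233), alpha = 0.01
Step 1: grad_x = 2*6*-2.8336 = -34.0032, grad_y = 2*1*1.8233 = 3.6466
  x_1 = -2.8336 - 0.01*-34.0032 = -2.4936
  y_1 = 1.8233 - 0.01*3.6466 = 1.7868
Step 2: grad_x = 2*6*-2.4936 = -29.9228, grad_y = 2*1*1.7868 = 3.5737
  x_2 = -2.4936 - 0.01*-29.9228 = -2.1943
  y_2 = 1.7868 - 0.01*3.5737 = 1.7511
Step 3: grad_x = 2*6*-2.1943 = -26.3321, grad_y = 2*1*1.7511 = 3.5022
  x_3 = -2.1943 - 0.01*-26.3321 = -1.931
  y_3 = 1.7511 - 0.01*3.5022 = 1.7161
f(-1.931, 1.7161) = 6*(-1.931)^2 + 1*1.7161^2 = 25.3179


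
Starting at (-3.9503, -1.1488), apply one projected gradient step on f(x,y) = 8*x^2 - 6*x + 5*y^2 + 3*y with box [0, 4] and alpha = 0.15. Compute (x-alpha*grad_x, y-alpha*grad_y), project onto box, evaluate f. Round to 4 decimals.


Step 1: Compute gradient at (-3.9503, -1.1488).
grad_x = 2*8*-3.9503 - 6 = -69.2048
grad_y = 2*5*-1.1488 + 3 = -8.488
Step 2: Gradient step.
x_raw = -3.9503 - 0.15*-69.2048 = 6.4304
y_raw = -1.1488 - 0.15*-8.488 = 0.1244
Step 3: Project onto [0, 4].
x_proj = clip(6.4304) = 4.0
y_proj = clip(0.1244) = 0.1244
Step 4: Evaluate f.
f(4.0, 0.1244) = 104.4506


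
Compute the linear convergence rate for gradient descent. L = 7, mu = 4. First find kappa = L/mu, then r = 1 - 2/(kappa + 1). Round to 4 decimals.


Step 1: Compute the condition number.
kappa = L/mu = 7/4 = 1.75
Step 2: Compute the convergence rate.
r = 1 - 2/(kappa + 1) = 1 - 2*mu/(L + mu) = (L - mu)/(L + mu) = 3/11 = 0.2727


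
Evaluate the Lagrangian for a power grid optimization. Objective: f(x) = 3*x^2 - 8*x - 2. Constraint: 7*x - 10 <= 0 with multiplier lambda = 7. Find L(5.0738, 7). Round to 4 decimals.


Step 1: Evaluate f(x).
f(5.0738) = 3*5.0738^2 - 8*5.0738 - 2 = 34.6399
Step 2: Evaluate g(x).
g(5.0738) = 7*5.0738 - 10 = 25.5166
Step 3: Compute Lagrangian.
L = 34.6399 + 7*25.5166 = 213.2561


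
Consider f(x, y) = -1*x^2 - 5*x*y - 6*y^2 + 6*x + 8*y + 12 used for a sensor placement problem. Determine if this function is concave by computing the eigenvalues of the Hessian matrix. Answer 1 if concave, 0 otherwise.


The Hessian of f(x,y) = -1*x^2 - 5*x*y - 6*y^2 + 6*x + 8*y + 12 is:
H = [[-2, -5], [-5, -12]]
Trace = -2 - 12 = -14
Determinant = -2*-12 - (-5)^2 = -1
Discriminant = (-14)^2 - 4*-1 = 200.0
Eigenvalues: lambda_1 = -14.0711, lambda_2 = 0.0711
The function is not concave.

0


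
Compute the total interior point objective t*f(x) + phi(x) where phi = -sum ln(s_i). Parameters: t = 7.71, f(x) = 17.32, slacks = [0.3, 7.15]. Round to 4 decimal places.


Step 1: Compute log-barrier.
ln values: [-1.204, 1.9671]
phi = -(-1.204 + 1.9671) = -0.7631
Step 2: Compute augmented objective.
t*f(x) = 7.71*17.32 = 133.5372
Total = 133.5372 - 0.7631 = 132.7741


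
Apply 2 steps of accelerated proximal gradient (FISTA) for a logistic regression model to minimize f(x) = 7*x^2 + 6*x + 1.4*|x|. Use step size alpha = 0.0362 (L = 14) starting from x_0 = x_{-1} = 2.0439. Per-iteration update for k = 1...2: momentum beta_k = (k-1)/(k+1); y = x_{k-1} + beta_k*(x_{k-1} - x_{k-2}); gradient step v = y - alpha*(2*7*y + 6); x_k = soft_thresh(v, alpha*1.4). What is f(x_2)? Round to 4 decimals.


FISTA on f(x) = 7*x^2 + 6*x + 1.4*|x|
L = 14, alpha = 0.0362
Iteration 1: beta = 0.0, y = 2.0439 + 0.0*(2.0439 - 2.0439) = 2.0439
  grad(y) = 34.6146, v = y - alpha*grad = 0.7909
  prox(v) = soft_thresh(0.7909, 0.0507) = 0.7402
Iteration 2: beta = 0.3333, y = 0.7402 + 0.3333*(0.7402 - 2.0439) = 0.3056
  grad(y) = 10.2783, v = y - alpha*grad = -0.0665
  prox(v) = soft_thresh(-0.0665, 0.0507) = -0.0158
f(x_2) = 7*(-0.0158)^2 + 6*(-0.0158) + 1.4*|-0.0158| = -0.0709


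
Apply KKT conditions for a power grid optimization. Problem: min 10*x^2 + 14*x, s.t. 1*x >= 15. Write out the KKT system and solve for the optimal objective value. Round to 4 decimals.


Step 1: Try lambda = 0 (constraint inactive).
x_unc = -14/(2*10) = -0.7
Check: 1*-0.7 = -0.7 < 15 -- violated!
Step 2: Constraint must be active: 1*x = 15
x* = 15/1 = 15.0
lambda = (2*10*15.0 + 14)/1 = 314.0
Step 3: Compute optimal value.
f(x*) = 10*15.0^2 + 14*15.0 = 2460.0


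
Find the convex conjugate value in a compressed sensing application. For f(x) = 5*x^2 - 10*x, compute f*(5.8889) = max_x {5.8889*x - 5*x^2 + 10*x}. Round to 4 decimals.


f*(y) = sup_x {y*x - a*x^2 - b*x} = sup_x {(y-b)*x - a*x^2}
FOC: (y - b) - 2a*x = 0 => x* = (y - b)/(2a)
x* = (5.8889 + 10)/(2*5) = 1.5889
f*(5.8889) = (y-b)^2/(4a) = (5.8889 + 10)^2/(4*5)
= 252.4571/20 = 12.6229


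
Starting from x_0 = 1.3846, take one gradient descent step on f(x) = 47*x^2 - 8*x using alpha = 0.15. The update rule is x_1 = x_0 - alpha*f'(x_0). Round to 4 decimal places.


We compute the gradient at x_0 and apply the update.
f'(x) = 94*x - 8
f'(1.3846) = 94*1.3846 - 8 = 122.1524
x_1 = 1.3846 - 0.15*122.1524 = -16.9383


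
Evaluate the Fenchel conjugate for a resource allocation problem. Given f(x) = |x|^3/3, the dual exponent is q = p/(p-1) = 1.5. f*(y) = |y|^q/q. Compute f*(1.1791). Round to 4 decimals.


The conjugate exponent q satisfies 1/p + 1/q = 1.
p = 3, so q = 3/(3 - 1) = 1.5
|y|^q = 1.1791^1.5 = 1.2803
f*(1.1791) = 1.2803 / 1.5 = 0.8536


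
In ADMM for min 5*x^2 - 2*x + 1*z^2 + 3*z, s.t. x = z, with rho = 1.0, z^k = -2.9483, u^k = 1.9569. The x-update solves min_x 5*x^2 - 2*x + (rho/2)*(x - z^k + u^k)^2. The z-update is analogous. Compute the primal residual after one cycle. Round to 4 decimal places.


ADMM iteration with rho = 1.0, z^k = -2.9483, u^k = 1.9569
Step 1: x-update.
Minimize 5*x^2 - 2*x + (1.0/2)*(x + 2.9483 + 1.9569)^2
FOC: (2*5 + 1.0)*x = 2 + 1.0*(-2.9483 - 1.9569)
x^{k+1} = -0.2641
Step 2: z-update.
Minimize 1*z^2 + 3*z + (1.0/2)*(-0.2641 - z + 1.9569)^2
FOC: (2*1 + 1.0)*z = -3 + 1.0*(-0.2641 + 1.9569)
z^{k+1} = -0.4357
Step 3: u-update.
u^{k+1} = 1.9569 - 0.2641 + 0.4357 = 2.1285
Step 4: Primal residual = |-0.2641 + 0.4357| = 0.1716


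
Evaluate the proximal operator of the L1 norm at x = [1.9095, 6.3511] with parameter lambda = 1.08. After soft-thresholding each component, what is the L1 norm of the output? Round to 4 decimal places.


Soft-thresholding with lambda = 1.08:
prox(1.9095) = sign(1.9095)*max(|1.9095| - 1.08, 0) = 0.8295
prox(6.3511) = sign(6.3511)*max(|6.3511| - 1.08, 0) = 5.2711
prox(x) = [0.8295, 5.2711]
||prox(x)||_1 = 0.8295 + 5.2711 = 6.1006


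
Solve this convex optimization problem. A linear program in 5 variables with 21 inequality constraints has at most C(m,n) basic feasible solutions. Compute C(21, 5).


Each vertex corresponds to some choice of n active constraints out of m, so the number of vertices is at most C(m, n) = m! / (n!(m-n)!).
m = 21, n = 5
Numerator: 21 * 20 * 19 * 18 * 17
Denominator: 5! = 120
C(21, 5) = 20349


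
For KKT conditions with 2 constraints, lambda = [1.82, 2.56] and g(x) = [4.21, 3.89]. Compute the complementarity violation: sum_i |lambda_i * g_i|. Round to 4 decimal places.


KKT complementary slackness check:
lambda_1 * g_1 = 1.82 * 4.21 = 7.6622
lambda_2 * g_2 = 2.56 * 3.89 = 9.9584
Total violation = 7.6622 + 9.9584 = 17.6206


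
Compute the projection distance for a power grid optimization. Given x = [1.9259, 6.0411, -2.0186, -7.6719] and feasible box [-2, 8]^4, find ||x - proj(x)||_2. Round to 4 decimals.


Project each component onto [-2, 8].
clip(1.9259) = 1.9259, clip(6.0411) = 6.0411, clip(-2.0186) = -2.0, clip(-7.6719) = -2.0
Projection = [1.9259, 6.0411, -2.0, -2.0]
Squared diffs: [0.0, 0.0, 0.0003, 32.1704]
Distance = sqrt(32.1707) = 5.6719


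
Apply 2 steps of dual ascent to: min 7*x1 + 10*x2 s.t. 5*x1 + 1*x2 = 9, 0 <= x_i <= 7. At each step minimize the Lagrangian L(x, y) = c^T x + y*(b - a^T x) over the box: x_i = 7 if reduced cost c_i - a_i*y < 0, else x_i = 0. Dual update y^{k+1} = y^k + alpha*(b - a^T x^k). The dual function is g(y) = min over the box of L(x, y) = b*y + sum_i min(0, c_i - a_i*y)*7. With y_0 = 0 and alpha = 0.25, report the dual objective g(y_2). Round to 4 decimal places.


Dual ascent for LP: min 7*x1 + 10*x2, 5*x1 + 1*x2 = 9, 0 <= x_i <= 7
Step 1: y^k = 0.0, reduced costs: (7.0, 10.0)
  x^k = (0.0, 0.0), subgradient = b - a^T x = 9.0
  y^{k+1} = 0.0 + 0.25*9.0 = 2.25
Step 2: y^k = 2.25, reduced costs: (-4.25, 7.75)
  x^k = (7.0, 0.0), subgradient = b - a^T x = -26.0
  y^{k+1} = 2.25 + 0.25*-26.0 = -4.25
Dual objective at y_2 = -4.25: reduced costs (28.25, 14.25), box minimizer x = (0.0, 0.0)
g(y_2) = b*y + (c1 - a1*y)*x1 + (c2 - a2*y)*x2 = 9*(-4.25) + 28.25*0.0 + 14.25*0.0 = -38.25 + 0.0 + 0.0 = -38.25


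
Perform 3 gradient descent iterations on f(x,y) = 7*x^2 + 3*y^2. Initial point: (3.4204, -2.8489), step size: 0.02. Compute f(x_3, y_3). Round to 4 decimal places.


Gradient descent on f(x,y) = 7*x^2 + 3*y^2.
Starting point: (3.4204, -2.8489), alpha = 0.02
Step 1: grad_x = 2*7*3.4204 = 47.8856, grad_y = 2*3*-2.8489 = -17.0934
  x_1 = 3.4204 - 0.02*47.8856 = 2.4627
  y_1 = -2.8489 - 0.02*-17.0934 = -2.507
Step 2: grad_x = 2*7*2.4627 = 34.4776, grad_y = 2*3*-2.507 = -15.0422
  x_2 = 2.4627 - 0.02*34.4776 = 1.7731
  y_2 = -2.507 - 0.02*-15.0422 = -2.2062
Step 3: grad_x = 2*7*1.7731 = 24.8239, grad_y = 2*3*-2.2062 = -13.2371
  x_3 = 1.7731 - 0.02*24.8239 = 1.2767
  y_3 = -2.2062 - 0.02*-13.2371 = -1.9414
f(1.2767, -1.9414) = 7*1.2767^2 + 3*(-1.9414)^2 = 22.7166


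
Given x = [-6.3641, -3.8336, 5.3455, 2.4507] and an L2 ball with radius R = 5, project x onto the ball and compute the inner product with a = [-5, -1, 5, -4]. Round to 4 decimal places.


Step 1: Compute ||x|| (intermediates to 6 decimals).
||x|| = sqrt((-6.3641)^2 + (-3.8336)^2 + 5.3455^2 + 2.4507^2) = 9.475155
Step 2: Project.
Since ||x|| > R, scale = R/||x|| = 5/9.475155 = 0.527696, proj(x) = scale * x
proj(x) = [-3.35831, -2.022975, 2.820799, 1.293225]
Step 3: Dot product.
a^T * proj(x) = -5*(-3.35831) - 1*(-2.022975) + 5*2.820799 - 4*1.293225 = 27.7456


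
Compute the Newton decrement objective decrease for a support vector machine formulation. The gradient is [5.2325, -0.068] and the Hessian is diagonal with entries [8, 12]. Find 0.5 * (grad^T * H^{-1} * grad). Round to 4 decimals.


Step 1: H is diagonal, so H^(-1) * g = [0.6541, -0.0057].
Step 2: g^T H^(-1) g = sum_i g_i^2 / H_ii
  = (5.2325)^2/8 + (-0.068)^2/12
  = 3.4224 + 0.0004 = 3.4228
Step 3: Objective decrease = 0.5 * g^T H^(-1) g = 1.7114


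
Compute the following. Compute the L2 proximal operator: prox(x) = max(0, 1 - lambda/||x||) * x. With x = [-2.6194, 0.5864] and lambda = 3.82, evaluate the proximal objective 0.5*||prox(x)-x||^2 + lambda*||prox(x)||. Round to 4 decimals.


Step 1: Compute ||x||.
||x|| = 2.6842
Step 2: Compute scaling factor.
scale = max(0, 1 - 3.82/2.6842) = 0.0
Step 3: prox(x) = [-0.0, 0.0]
||prox(x)|| = 0.0
Step 4: Proximal objective.
0.5*||prox-x||^2 = 3.6026
lambda*||prox|| = 0.0
Total = 3.6026


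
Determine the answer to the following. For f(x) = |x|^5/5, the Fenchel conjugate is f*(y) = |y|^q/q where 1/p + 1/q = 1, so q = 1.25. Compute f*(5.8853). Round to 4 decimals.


The conjugate exponent q satisfies 1/p + 1/q = 1.
p = 5, so q = 5/(5 - 1) = 1.25
|y|^q = 5.8853^1.25 = 9.1667
f*(5.8853) = 9.1667 / 1.25 = 7.3333


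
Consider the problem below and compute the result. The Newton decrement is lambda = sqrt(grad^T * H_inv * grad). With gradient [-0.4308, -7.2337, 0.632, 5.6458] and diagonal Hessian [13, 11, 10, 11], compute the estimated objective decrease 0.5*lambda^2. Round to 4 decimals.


Step 1: H is diagonal, so H^(-1) * g = [-0.0331, -0.6576, 0.0632, 0.5133].
Step 2: g^T H^(-1) g = sum_i g_i^2 / H_ii
  = (-0.4308)^2/13 + (-7.2337)^2/11 + (0.632)^2/10 + (5.6458)^2/11
  = 0.0143 + 4.7569 + 0.0399 + 2.8977 = 7.7089
Step 3: Objective decrease = 0.5 * g^T H^(-1) g = 3.8544


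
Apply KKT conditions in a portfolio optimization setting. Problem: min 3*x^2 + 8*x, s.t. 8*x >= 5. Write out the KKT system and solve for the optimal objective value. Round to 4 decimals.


Step 1: Try lambda = 0 (constraint inactive).
x_unc = -8/(2*3) = -1.3333
Check: 8*-1.3333 = -10.6664 < 5 -- violated!
Step 2: Constraint must be active: 8*x = 5
x* = 5/8 = 0.625
lambda = (2*3*0.625 + 8)/8 = 1.4688
Step 3: Compute optimal value.
f(x*) = 3*0.625^2 + 8*0.625 = 6.1719


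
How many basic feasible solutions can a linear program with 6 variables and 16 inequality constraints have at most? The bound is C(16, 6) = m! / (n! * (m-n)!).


Each vertex corresponds to some choice of n active constraints out of m, so the number of vertices is at most C(m, n) = m! / (n!(m-n)!).
m = 16, n = 6
Numerator: 16 * 15 * 14 * 13 * 12 * 11
Denominator: 6! = 720
C(16, 6) = 8008


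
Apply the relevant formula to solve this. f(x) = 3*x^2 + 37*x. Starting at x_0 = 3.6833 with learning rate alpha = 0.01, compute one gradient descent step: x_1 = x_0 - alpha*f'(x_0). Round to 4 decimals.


We compute the gradient at x_0 and apply the update.
f'(x) = 6*x + 37
f'(3.6833) = 6*3.6833 + 37 = 59.0998
x_1 = 3.6833 - 0.01*59.0998 = 3.0923


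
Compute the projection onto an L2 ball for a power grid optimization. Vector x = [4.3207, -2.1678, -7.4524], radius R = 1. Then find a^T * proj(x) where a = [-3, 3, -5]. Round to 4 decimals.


Step 1: Compute ||x|| (intermediates to 6 decimals).
||x|| = sqrt(4.3207^2 + (-2.1678)^2 + (-7.4524)^2) = 8.882909
Step 2: Project.
Since ||x|| > R, scale = R/||x|| = 1/8.882909 = 0.112576, proj(x) = scale * x
proj(x) = [0.486407, -0.244042, -0.838961]
Step 3: Dot product.
a^T * proj(x) = -3*0.486407 + 3*(-0.244042) - 5*(-0.838961) = 2.0035


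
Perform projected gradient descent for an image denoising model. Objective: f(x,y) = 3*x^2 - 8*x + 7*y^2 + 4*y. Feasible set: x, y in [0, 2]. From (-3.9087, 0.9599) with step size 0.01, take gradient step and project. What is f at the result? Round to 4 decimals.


Step 1: Compute gradient at (-3.9087, 0.9599).
grad_x = 2*3*-3.9087 - 8 = -31.4522
grad_y = 2*7*0.9599 + 4 = 17.4386
Step 2: Gradient step.
x_raw = -3.9087 - 0.01*-31.4522 = -3.5942
y_raw = 0.9599 - 0.01*17.4386 = 0.7855
Step 3: Project onto [0, 2].
x_proj = clip(-3.5942) = 0.0
y_proj = clip(0.7855) = 0.7855
Step 4: Evaluate f.
f(0.0, 0.7855) = 7.4613


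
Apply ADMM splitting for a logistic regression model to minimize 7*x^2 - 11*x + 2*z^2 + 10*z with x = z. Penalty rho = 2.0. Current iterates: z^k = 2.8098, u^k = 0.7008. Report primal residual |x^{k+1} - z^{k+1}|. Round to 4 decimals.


ADMM iteration with rho = 2.0, z^k = 2.8098, u^k = 0.7008
Step 1: x-update.
Minimize 7*x^2 - 11*x + (2.0/2)*(x - 2.8098 + 0.7008)^2
FOC: (2*7 + 2.0)*x = 11 + 2.0*(2.8098 - 0.7008)
x^{k+1} = 0.9511
Step 2: z-update.
Minimize 2*z^2 + 10*z + (2.0/2)*(0.9511 - z + 0.7008)^2
FOC: (2*2 + 2.0)*z = -10 + 2.0*(0.9511 + 0.7008)
z^{k+1} = -1.116
Step 3: u-update.
u^{k+1} = 0.7008 + 0.9511 + 1.116 = 2.768
Step 4: Primal residual = |0.9511 + 1.116| = 2.0672


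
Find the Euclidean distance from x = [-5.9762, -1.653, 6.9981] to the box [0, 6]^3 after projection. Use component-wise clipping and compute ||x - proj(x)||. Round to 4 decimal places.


Project each component onto [0, 6].
clip(-5.9762) = 0.0, clip(-1.653) = 0.0, clip(6.9981) = 6.0
Projection = [0.0, 0.0, 6.0]
Squared diffs: [35.715, 2.7324, 0.9962]
Distance = sqrt(39.4436) = 6.2804


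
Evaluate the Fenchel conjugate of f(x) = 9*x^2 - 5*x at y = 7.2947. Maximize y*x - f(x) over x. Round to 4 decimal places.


f*(y) = sup_x {y*x - a*x^2 - b*x} = sup_x {(y-b)*x - a*x^2}
FOC: (y - b) - 2a*x = 0 => x* = (y - b)/(2a)
x* = (7.2947 + 5)/(2*9) = 0.683
f*(7.2947) = (y-b)^2/(4a) = (7.2947 + 5)^2/(4*9)
= 151.1596/36 = 4.1989


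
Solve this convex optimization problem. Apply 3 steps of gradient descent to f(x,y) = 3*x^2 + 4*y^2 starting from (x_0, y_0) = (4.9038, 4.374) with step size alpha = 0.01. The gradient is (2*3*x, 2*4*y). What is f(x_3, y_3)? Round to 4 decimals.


Gradient descent on f(x,y) = 3*x^2 + 4*y^2.
Starting point: (4.9038, 4.374), alpha = 0.01
Step 1: grad_x = 2*3*4.9038 = 29.4228, grad_y = 2*4*4.374 = 34.992
  x_1 = 4.9038 - 0.01*29.4228 = 4.6096
  y_1 = 4.374 - 0.01*34.992 = 4.0241
Step 2: grad_x = 2*3*4.6096 = 27.6574, grad_y = 2*4*4.0241 = 32.1926
  x_2 = 4.6096 - 0.01*27.6574 = 4.333
  y_2 = 4.0241 - 0.01*32.1926 = 3.7022
Step 3: grad_x = 2*3*4.333 = 25.998, grad_y = 2*4*3.7022 = 29.6172
  x_3 = 4.333 - 0.01*25.998 = 4.073
  y_3 = 3.7022 - 0.01*29.6172 = 3.406
f(4.073, 3.406) = 3*4.073^2 + 4*3.406^2 = 96.1713


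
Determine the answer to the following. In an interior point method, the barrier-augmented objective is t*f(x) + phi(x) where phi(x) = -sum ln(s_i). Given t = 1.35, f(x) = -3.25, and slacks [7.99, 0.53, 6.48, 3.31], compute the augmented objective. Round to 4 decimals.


Step 1: Compute log-barrier.
ln values: [2.0782, -0.6349, 1.8687, 1.1969]
phi = -(2.0782 - 0.6349 + 1.8687 + 1.1969) = -4.509
Step 2: Compute augmented objective.
t*f(x) = 1.35*-3.25 = -4.3875
Total = -4.3875 - 4.509 = -8.8965


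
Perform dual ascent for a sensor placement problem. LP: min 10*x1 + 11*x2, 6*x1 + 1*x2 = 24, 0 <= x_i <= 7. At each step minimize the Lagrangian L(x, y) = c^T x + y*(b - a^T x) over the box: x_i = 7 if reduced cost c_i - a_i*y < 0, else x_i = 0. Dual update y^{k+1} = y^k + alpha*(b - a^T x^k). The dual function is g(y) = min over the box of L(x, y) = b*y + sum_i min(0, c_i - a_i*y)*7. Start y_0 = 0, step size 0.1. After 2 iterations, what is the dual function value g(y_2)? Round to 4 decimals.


Dual ascent for LP: min 10*x1 + 11*x2, 6*x1 + 1*x2 = 24, 0 <= x_i <= 7
Step 1: y^k = 0.0, reduced costs: (10.0, 11.0)
  x^k = (0.0, 0.0), subgradient = b - a^T x = 24.0
  y^{k+1} = 0.0 + 0.1*24.0 = 2.4
Step 2: y^k = 2.4, reduced costs: (-4.4, 8.6)
  x^k = (7.0, 0.0), subgradient = b - a^T x = -18.0
  y^{k+1} = 2.4 + 0.1*-18.0 = 0.6
Dual objective at y_2 = 0.6: reduced costs (6.4, 10.4), box minimizer x = (0.0, 0.0)
g(y_2) = b*y + (c1 - a1*y)*x1 + (c2 - a2*y)*x2 = 24*0.6 + 6.4*0.0 + 10.4*0.0 = 14.4 + 0.0 + 0.0 = 14.4


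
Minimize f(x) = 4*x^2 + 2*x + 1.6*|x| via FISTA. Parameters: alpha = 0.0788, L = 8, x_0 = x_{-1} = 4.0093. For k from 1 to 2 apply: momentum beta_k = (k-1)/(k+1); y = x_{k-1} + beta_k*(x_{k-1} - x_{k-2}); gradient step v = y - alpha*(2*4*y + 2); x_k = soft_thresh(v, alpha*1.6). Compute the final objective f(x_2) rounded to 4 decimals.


FISTA on f(x) = 4*x^2 + 2*x + 1.6*|x|
L = 8, alpha = 0.0788
Iteration 1: beta = 0.0, y = 4.0093 + 0.0*(4.0093 - 4.0093) = 4.0093
  grad(y) = 34.0744, v = y - alpha*grad = 1.3242
  prox(v) = soft_thresh(1.3242, 0.1261) = 1.1982
Iteration 2: beta = 0.3333, y = 1.1982 + 0.3333*(1.1982 - 4.0093) = 0.2611
  grad(y) = 4.0889, v = y - alpha*grad = -0.0611
  prox(v) = soft_thresh(-0.0611, 0.1261) = 0.0
f(x_2) = 4*0.0^2 + 2*0.0 + 1.6*|0.0| = 0.0


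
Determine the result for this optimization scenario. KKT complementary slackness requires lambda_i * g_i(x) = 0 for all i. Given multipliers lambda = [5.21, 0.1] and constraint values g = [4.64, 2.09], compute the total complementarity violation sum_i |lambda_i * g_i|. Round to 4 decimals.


KKT complementary slackness check:
lambda_1 * g_1 = 5.21 * 4.64 = 24.1744
lambda_2 * g_2 = 0.1 * 2.09 = 0.209
Total violation = 24.1744 + 0.209 = 24.3834


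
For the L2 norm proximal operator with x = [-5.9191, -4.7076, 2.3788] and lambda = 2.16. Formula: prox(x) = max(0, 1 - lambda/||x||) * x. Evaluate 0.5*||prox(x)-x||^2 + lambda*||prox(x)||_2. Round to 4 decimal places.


Step 1: Compute ||x||.
||x|| = 7.9282
Step 2: Compute scaling factor.
scale = max(0, 1 - 2.16/7.9282) = 0.7276
Step 3: prox(x) = [-4.3065, -3.425, 1.7307]
||prox(x)|| = 5.7682
Step 4: Proximal objective.
0.5*||prox-x||^2 = 2.3328
lambda*||prox|| = 12.4593
Total = 14.7921


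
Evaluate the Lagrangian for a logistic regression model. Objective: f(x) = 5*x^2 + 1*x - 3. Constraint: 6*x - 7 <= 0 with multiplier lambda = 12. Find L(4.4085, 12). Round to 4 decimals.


Step 1: Evaluate f(x).
f(4.4085) = 5*4.4085^2 + 1*4.4085 - 3 = 98.5829
Step 2: Evaluate g(x).
g(4.4085) = 6*4.4085 - 7 = 19.451
Step 3: Compute Lagrangian.
L = 98.5829 + 12*19.451 = 331.9949


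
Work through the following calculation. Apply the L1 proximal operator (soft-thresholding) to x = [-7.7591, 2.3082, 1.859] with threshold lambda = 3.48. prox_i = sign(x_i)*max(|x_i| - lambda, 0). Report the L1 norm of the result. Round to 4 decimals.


Soft-thresholding with lambda = 3.48:
prox(-7.7591) = sign(-7.7591)*max(|-7.7591| - 3.48, 0) = -4.2791
prox(2.3082) = sign(2.3082)*max(|2.3082| - 3.48, 0) = 0.0
prox(1.859) = sign(1.859)*max(|1.859| - 3.48, 0) = 0.0
prox(x) = [-4.2791, 0.0, 0.0]
||prox(x)||_1 = 4.2791 + 0.0 + 0.0 = 4.2791


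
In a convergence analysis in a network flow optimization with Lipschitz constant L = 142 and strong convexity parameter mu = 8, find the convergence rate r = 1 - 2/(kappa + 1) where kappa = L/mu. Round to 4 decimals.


Step 1: Compute the condition number.
kappa = L/mu = 142/8 = 17.75
Step 2: Compute the convergence rate.
r = 1 - 2/(kappa + 1) = 1 - 2*mu/(L + mu) = (L - mu)/(L + mu) = 134/150 = 0.8933


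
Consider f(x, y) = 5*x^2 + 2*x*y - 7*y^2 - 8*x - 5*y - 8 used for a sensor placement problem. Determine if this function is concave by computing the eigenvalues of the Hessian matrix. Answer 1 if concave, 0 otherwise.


The Hessian of f(x,y) = 5*x^2 + 2*x*y - 7*y^2 - 8*x - 5*y - 8 is:
H = [[10, 2], [2, -14]]
Trace = 10 - 14 = -4
Determinant = 10*-14 - (2)^2 = -144
Discriminant = (-4)^2 - 4*-144 = 592.0
Eigenvalues: lambda_1 = -14.1655, lambda_2 = 10.1655
The function is not concave.

0


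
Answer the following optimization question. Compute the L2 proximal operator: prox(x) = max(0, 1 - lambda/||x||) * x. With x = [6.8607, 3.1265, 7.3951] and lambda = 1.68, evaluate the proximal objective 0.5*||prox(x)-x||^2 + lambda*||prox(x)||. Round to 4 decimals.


Step 1: Compute ||x||.
||x|| = 10.5609
Step 2: Compute scaling factor.
scale = max(0, 1 - 1.68/10.5609) = 0.8409
Step 3: prox(x) = [5.7693, 2.6291, 6.2187]
||prox(x)|| = 8.8809
Step 4: Proximal objective.
0.5*||prox-x||^2 = 1.4112
lambda*||prox|| = 14.9199
Total = 16.331


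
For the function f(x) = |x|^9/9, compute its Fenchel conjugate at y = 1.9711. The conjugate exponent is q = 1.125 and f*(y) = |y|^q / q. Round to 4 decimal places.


The conjugate exponent q satisfies 1/p + 1/q = 1.
p = 9, so q = 9/(9 - 1) = 1.125
|y|^q = 1.9711^1.125 = 2.1456
f*(1.9711) = 2.1456 / 1.125 = 1.9072


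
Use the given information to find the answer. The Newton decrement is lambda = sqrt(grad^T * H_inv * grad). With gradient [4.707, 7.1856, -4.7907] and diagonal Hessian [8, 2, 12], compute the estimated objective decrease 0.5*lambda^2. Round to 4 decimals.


Step 1: H is diagonal, so H^(-1) * g = [0.5884, 3.5928, -0.3992].
Step 2: g^T H^(-1) g = sum_i g_i^2 / H_ii
  = (4.707)^2/8 + (7.1856)^2/2 + (-4.7907)^2/12
  = 2.7695 + 25.8164 + 1.9126 = 30.4985
Step 3: Objective decrease = 0.5 * g^T H^(-1) g = 15.2492


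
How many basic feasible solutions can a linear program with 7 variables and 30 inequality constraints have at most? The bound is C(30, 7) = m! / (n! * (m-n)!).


Each vertex corresponds to some choice of n active constraints out of m, so the number of vertices is at most C(m, n) = m! / (n!(m-n)!).
m = 30, n = 7
Numerator: 30 * 29 * 28 * 27 * 26 * 25 * 24
Denominator: 7! = 5040
C(30, 7) = 2035800


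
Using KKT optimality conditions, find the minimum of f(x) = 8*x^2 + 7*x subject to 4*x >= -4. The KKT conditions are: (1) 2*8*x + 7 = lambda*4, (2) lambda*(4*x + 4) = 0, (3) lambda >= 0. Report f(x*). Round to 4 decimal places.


Step 1: Try lambda = 0 (constraint inactive).
Stationarity: 2*8*x + 7 = 0
x* = -7/(2*8) = -0.4375
Check constraint: 4*-0.4375 = -1.75 >= -4 -- satisfied.
Step 2: Compute optimal value.
f(x*) = 8*(-0.4375)^2 + 7*(-0.4375) = -1.5313


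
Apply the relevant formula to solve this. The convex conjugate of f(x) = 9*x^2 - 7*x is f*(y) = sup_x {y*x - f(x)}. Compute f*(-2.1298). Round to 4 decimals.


f*(y) = sup_x {y*x - a*x^2 - b*x} = sup_x {(y-b)*x - a*x^2}
FOC: (y - b) - 2a*x = 0 => x* = (y - b)/(2a)
x* = (-2.1298 + 7)/(2*9) = 0.2706
f*(-2.1298) = (y-b)^2/(4a) = (-2.1298 + 7)^2/(4*9)
= 23.7188/36 = 0.6589


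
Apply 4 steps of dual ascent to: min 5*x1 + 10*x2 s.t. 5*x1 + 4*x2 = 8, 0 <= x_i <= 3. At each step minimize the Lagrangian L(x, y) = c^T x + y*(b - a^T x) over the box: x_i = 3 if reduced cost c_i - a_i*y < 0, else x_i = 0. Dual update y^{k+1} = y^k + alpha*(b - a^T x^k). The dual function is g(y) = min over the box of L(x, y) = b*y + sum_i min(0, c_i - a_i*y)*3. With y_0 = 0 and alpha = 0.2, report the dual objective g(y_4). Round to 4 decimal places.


Dual ascent for LP: min 5*x1 + 10*x2, 5*x1 + 4*x2 = 8, 0 <= x_i <= 3
Step 1: y^k = 0.0, reduced costs: (5.0, 10.0)
  x^k = (0.0, 0.0), subgradient = b - a^T x = 8.0
  y^{k+1} = 0.0 + 0.2*8.0 = 1.6
Step 2: y^k = 1.6, reduced costs: (-3.0, 3.6)
  x^k = (3.0, 0.0), subgradient = b - a^T x = -7.0
  y^{k+1} = 1.6 + 0.2*-7.0 = 0.2
Step 3: y^k = 0.2, reduced costs: (4.0, 9.2)
  x^k = (0.0, 0.0), subgradient = b - a^T x = 8.0
  y^{k+1} = 0.2 + 0.2*8.0 = 1.8
Step 4: y^k = 1.8, reduced costs: (-4.0, 2.8)
  x^k = (3.0, 0.0), subgradient = b - a^T x = -7.0
  y^{k+1} = 1.8 + 0.2*-7.0 = 0.4
Dual objective at y_4 = 0.4: reduced costs (3.0, 8.4), box minimizer x = (0.0, 0.0)
g(y_4) = b*y + (c1 - a1*y)*x1 + (c2 - a2*y)*x2 = 8*0.4 + 3.0*0.0 + 8.4*0.0 = 3.2 + 0.0 + 0.0 = 3.2


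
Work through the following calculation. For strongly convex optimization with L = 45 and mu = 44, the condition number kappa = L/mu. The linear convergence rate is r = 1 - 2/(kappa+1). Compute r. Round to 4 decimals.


Step 1: Compute the condition number.
kappa = L/mu = 45/44 = 1.0227
Step 2: Compute the convergence rate.
r = 1 - 2/(kappa + 1) = 1 - 2*mu/(L + mu) = (L - mu)/(L + mu) = 1/89 = 0.0112


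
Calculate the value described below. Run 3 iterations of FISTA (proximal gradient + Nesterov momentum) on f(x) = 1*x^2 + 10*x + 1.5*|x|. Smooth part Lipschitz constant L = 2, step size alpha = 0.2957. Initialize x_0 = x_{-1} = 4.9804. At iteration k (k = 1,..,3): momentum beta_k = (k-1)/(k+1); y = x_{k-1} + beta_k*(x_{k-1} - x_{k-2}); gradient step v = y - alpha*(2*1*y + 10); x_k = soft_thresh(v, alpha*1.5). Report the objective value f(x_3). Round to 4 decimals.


FISTA on f(x) = 1*x^2 + 10*x + 1.5*|x|
L = 2, alpha = 0.2957
Iteration 1: beta = 0.0, y = 4.9804 + 0.0*(4.9804 - 4.9804) = 4.9804
  grad(y) = 19.9608, v = y - alpha*grad = -0.922
  prox(v) = soft_thresh(-0.922, 0.4436) = -0.4785
Iteration 2: beta = 0.3333, y = -0.4785 + 0.3333*(-0.4785 - 4.9804) = -2.2981
  grad(y) = 5.4038, v = y - alpha*grad = -3.896
  prox(v) = soft_thresh(-3.896, 0.4436) = -3.4524
Iteration 3: beta = 0.5, y = -3.4524 + 0.5*(-3.4524 + 0.4785) = -4.9394
  grad(y) = 0.1211, v = y - alpha*grad = -4.9753
  prox(v) = soft_thresh(-4.9753, 0.4436) = -4.5317
f(x_3) = 1*(-4.5317)^2 + 10*(-4.5317) + 1.5*|-4.5317| = -17.9831


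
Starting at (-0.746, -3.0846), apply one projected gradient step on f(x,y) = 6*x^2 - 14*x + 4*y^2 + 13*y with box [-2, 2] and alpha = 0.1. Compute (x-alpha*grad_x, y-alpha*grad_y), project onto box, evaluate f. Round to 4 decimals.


Step 1: Compute gradient at (-0.746, -3.0846).
grad_x = 2*6*-0.746 - 14 = -22.952
grad_y = 2*4*-3.0846 + 13 = -11.6768
Step 2: Gradient step.
x_raw = -0.746 - 0.1*-22.952 = 1.5492
y_raw = -3.0846 - 0.1*-11.6768 = -1.9169
Step 3: Project onto [-2, 2].
x_proj = clip(1.5492) = 1.5492
y_proj = clip(-1.9169) = -1.9169
Step 4: Evaluate f.
f(1.5492, -1.9169) = -17.5103


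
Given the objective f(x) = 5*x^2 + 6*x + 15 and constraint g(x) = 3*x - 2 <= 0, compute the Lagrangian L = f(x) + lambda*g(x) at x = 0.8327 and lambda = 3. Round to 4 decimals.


Step 1: Evaluate f(x).
f(0.8327) = 5*0.8327^2 + 6*0.8327 + 15 = 23.4631
Step 2: Evaluate g(x).
g(0.8327) = 3*0.8327 - 2 = 0.4981
Step 3: Compute Lagrangian.
L = 23.4631 + 3*0.4981 = 24.9574


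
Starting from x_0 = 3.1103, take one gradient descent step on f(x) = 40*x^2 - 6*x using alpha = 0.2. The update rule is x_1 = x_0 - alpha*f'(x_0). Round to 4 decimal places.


We compute the gradient at x_0 and apply the update.
f'(x) = 80*x - 6
f'(3.1103) = 80*3.1103 - 6 = 242.824
x_1 = 3.1103 - 0.2*242.824 = -45.4545


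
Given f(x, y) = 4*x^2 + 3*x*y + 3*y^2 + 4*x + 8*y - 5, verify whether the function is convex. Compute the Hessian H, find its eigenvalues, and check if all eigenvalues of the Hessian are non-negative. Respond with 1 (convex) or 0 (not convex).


The Hessian of f(x,y) = 4*x^2 + 3*x*y + 3*y^2 + 4*x + 8*y - 5 is:
H = [[8, 3], [3, 6]]
Trace = 8 + 6 = 14
Determinant = 8*6 - (3)^2 = 39
Discriminant = (14)^2 - 4*39 = 40.0
Eigenvalues: lambda_1 = 3.8377, lambda_2 = 10.1623
The function is convex.

1


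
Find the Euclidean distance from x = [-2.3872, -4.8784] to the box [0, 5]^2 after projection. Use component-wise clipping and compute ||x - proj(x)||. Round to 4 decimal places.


Project each component onto [0, 5].
clip(-2.3872) = 0.0, clip(-4.8784) = 0.0
Projection = [0.0, 0.0]
Squared diffs: [5.6987, 23.7988]
Distance = sqrt(29.4975) = 5.4312


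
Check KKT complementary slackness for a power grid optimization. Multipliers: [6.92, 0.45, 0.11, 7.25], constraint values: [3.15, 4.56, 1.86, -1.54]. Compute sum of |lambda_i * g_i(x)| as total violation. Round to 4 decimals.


KKT complementary slackness check:
lambda_1 * g_1 = 6.92 * 3.15 = 21.798
lambda_2 * g_2 = 0.45 * 4.56 = 2.052
lambda_3 * g_3 = 0.11 * 1.86 = 0.2046
lambda_4 * g_4 = 7.25 * -1.54 = -11.165
Total violation = 21.798 + 2.052 + 0.2046 + 11.165 = 35.2196


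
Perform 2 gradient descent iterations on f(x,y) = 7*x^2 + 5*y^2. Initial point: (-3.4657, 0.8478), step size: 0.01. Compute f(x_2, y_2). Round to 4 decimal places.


Gradient descent on f(x,y) = 7*x^2 + 5*y^2.
Starting point: (-3.4657, 0.8478), alpha = 0.01
Step 1: grad_x = 2*7*-3.4657 = -48.5198, grad_y = 2*5*0.8478 = 8.478
  x_1 = -3.4657 - 0.01*-48.5198 = -2.9805
  y_1 = 0.8478 - 0.01*8.478 = 0.763
Step 2: grad_x = 2*7*-2.9805 = -41.727, grad_y = 2*5*0.763 = 7.6302
  x_2 = -2.9805 - 0.01*-41.727 = -2.5632
  y_2 = 0.763 - 0.01*7.6302 = 0.6867
f(-2.5632, 0.6867) = 7*(-2.5632)^2 + 5*0.6867^2 = 48.349


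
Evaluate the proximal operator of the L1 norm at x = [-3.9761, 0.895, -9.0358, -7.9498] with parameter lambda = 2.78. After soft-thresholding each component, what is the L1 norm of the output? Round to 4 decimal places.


Soft-thresholding with lambda = 2.78:
prox(-3.9761) = sign(-3.9761)*max(|-3.9761| - 2.78, 0) = -1.1961
prox(0.895) = sign(0.895)*max(|0.895| - 2.78, 0) = 0.0
prox(-9.0358) = sign(-9.0358)*max(|-9.0358| - 2.78, 0) = -6.2558
prox(-7.9498) = sign(-7.9498)*max(|-7.9498| - 2.78, 0) = -5.1698
prox(x) = [-1.1961, 0.0, -6.2558, -5.1698]
||prox(x)||_1 = 1.1961 + 0.0 + 6.2558 + 5.1698 = 12.6217


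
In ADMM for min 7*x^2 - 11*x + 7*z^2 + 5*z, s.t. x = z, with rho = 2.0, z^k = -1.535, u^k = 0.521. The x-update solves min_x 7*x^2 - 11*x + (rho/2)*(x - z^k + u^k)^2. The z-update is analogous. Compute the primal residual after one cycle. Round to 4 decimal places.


ADMM iteration with rho = 2.0, z^k = -1.535, u^k = 0.521
Step 1: x-update.
Minimize 7*x^2 - 11*x + (2.0/2)*(x + 1.535 + 0.521)^2
FOC: (2*7 + 2.0)*x = 11 + 2.0*(-1.535 - 0.521)
x^{k+1} = 0.4305
Step 2: z-update.
Minimize 7*z^2 + 5*z + (2.0/2)*(0.4305 - z + 0.521)^2
FOC: (2*7 + 2.0)*z = -5 + 2.0*(0.4305 + 0.521)
z^{k+1} = -0.1936
Step 3: u-update.
u^{k+1} = 0.521 + 0.4305 + 0.1936 = 1.1451
Step 4: Primal residual = |0.4305 + 0.1936| = 0.6241
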